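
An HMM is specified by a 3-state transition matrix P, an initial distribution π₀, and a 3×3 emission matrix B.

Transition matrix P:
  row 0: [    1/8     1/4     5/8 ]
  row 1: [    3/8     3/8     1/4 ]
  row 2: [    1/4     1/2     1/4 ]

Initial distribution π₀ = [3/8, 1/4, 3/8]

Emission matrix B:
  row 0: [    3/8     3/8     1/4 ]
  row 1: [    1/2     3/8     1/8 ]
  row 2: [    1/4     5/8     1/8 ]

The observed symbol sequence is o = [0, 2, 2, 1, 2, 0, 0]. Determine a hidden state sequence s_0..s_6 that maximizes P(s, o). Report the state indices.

path = [0, 2, 0, 2, 0, 2, 1]

t=0: δ = [1.406e-01, 1.250e-01, 9.375e-02]  (obs o_0=0)
t=1: δ = [1.172e-02, 5.859e-03, 1.099e-02]  ψ = [1, 1, 0]  (obs o_1=2)
t=2: δ = [6.866e-04, 6.866e-04, 9.155e-04]  ψ = [2, 2, 0]  (obs o_2=2)
t=3: δ = [9.656e-05, 1.717e-04, 2.682e-04]  ψ = [1, 2, 0]  (obs o_3=1)
t=4: δ = [1.676e-05, 1.676e-05, 8.382e-06]  ψ = [2, 2, 2]  (obs o_4=2)
t=5: δ = [2.357e-06, 3.143e-06, 2.619e-06]  ψ = [1, 1, 0]  (obs o_5=0)
t=6: δ = [4.420e-07, 6.548e-07, 3.683e-07]  ψ = [1, 2, 0]  (obs o_6=0)
backtrack: best end state = 1; path = [0, 2, 0, 2, 0, 2, 1]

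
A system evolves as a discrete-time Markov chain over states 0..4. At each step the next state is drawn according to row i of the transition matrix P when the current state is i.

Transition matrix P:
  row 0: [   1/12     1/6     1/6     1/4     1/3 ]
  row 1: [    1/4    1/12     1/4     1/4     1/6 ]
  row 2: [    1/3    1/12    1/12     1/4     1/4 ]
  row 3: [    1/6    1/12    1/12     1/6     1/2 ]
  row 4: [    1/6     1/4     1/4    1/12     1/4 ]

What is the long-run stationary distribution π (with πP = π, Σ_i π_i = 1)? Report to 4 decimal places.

π = [0.1921, 0.1493, 0.1742, 0.1847, 0.2997]

Balance equations π_j = Σ_i π_i·P[i][j]:
  π_0 = 1/12·π_0 + 1/4·π_1 + 1/3·π_2 + 1/6·π_3 + 1/6·π_4
  π_1 = 1/6·π_0 + 1/12·π_1 + 1/12·π_2 + 1/12·π_3 + 1/4·π_4
  π_2 = 1/6·π_0 + 1/4·π_1 + 1/12·π_2 + 1/12·π_3 + 1/4·π_4
  π_3 = 1/4·π_0 + 1/4·π_1 + 1/4·π_2 + 1/6·π_3 + 1/12·π_4
  normalize: π_0 + π_1 + π_2 + π_3 + π_4 = 1
Solving the linear system gives exactly π = [288/1499, 1119/7495, 2611/14990, 1384/7495, 4493/14990].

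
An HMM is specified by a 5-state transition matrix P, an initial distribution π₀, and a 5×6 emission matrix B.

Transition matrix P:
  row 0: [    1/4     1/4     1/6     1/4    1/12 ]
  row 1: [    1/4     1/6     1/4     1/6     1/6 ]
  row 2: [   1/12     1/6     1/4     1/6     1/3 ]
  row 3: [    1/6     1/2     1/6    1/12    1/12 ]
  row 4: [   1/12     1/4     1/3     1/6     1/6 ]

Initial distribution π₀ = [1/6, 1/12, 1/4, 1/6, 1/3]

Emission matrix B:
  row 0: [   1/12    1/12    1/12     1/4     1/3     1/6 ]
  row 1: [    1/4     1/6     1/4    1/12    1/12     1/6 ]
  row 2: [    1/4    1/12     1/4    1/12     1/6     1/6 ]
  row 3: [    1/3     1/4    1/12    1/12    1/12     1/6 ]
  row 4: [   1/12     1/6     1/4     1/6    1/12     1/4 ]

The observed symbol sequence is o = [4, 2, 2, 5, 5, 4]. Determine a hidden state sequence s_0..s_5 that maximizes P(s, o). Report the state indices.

t=0: δ = [5.556e-02, 6.944e-03, 4.167e-02, 1.389e-02, 2.778e-02]  (obs o_0=4)
t=1: δ = [1.157e-03, 3.472e-03, 2.604e-03, 1.157e-03, 3.472e-03]  ψ = [0, 0, 2, 0, 2]  (obs o_1=2)
t=2: δ = [7.234e-05, 2.170e-04, 2.894e-04, 4.823e-05, 2.170e-04]  ψ = [1, 4, 4, 1, 2]  (obs o_2=2)
t=3: δ = [9.042e-06, 9.042e-06, 1.206e-05, 8.038e-06, 2.411e-05]  ψ = [1, 4, 2, 2, 2]  (obs o_3=5)
t=4: δ = [3.768e-07, 1.005e-06, 1.340e-06, 6.698e-07, 1.005e-06]  ψ = [0, 4, 4, 4, 2]  (obs o_4=5)
t=5: δ = [8.372e-08, 2.791e-08, 5.582e-08, 1.861e-08, 3.721e-08]  ψ = [1, 3, 2, 2, 2]  (obs o_5=4)
backtrack: best end state = 0; path = [2, 4, 2, 4, 1, 0]

path = [2, 4, 2, 4, 1, 0]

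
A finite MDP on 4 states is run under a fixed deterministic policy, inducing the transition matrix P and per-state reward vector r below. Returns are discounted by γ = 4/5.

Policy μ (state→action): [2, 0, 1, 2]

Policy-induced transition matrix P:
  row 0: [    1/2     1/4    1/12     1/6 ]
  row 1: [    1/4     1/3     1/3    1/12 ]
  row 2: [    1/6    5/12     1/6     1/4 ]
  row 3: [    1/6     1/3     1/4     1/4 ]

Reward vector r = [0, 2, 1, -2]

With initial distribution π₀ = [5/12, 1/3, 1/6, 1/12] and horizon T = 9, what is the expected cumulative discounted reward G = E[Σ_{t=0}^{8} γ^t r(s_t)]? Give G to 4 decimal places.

t=0: π = [0.4167, 0.3333, 0.1667, 0.0833], E[r] = 0.6667, γ^t·E[r] = 0.666667, running G = 0.666667
t=1: π = [0.3333, 0.3125, 0.1944, 0.1597], E[r] = 0.5000, γ^t·E[r] = 0.400000, running G = 1.066667
t=2: π = [0.3038, 0.3218, 0.2043, 0.1701], E[r] = 0.5075, γ^t·E[r] = 0.324815, running G = 1.391481
t=3: π = [0.2948, 0.3250, 0.2092, 0.1711], E[r] = 0.5171, γ^t·E[r] = 0.264765, running G = 1.656247
t=4: π = [0.2920, 0.3262, 0.2105, 0.1713], E[r] = 0.5204, γ^t·E[r] = 0.213157, running G = 1.869404
t=5: π = [0.2912, 0.3265, 0.2110, 0.1713], E[r] = 0.5215, γ^t·E[r] = 0.170872, running G = 2.040276
t=6: π = [0.2909, 0.3266, 0.2111, 0.1713], E[r] = 0.5218, γ^t·E[r] = 0.136781, running G = 2.177057
t=7: π = [0.2909, 0.3267, 0.2111, 0.1713], E[r] = 0.5219, γ^t·E[r] = 0.109444, running G = 2.286501
t=8: π = [0.2908, 0.3267, 0.2112, 0.1713], E[r] = 0.5219, γ^t·E[r] = 0.087560, running G = 2.374062

G = 2.3741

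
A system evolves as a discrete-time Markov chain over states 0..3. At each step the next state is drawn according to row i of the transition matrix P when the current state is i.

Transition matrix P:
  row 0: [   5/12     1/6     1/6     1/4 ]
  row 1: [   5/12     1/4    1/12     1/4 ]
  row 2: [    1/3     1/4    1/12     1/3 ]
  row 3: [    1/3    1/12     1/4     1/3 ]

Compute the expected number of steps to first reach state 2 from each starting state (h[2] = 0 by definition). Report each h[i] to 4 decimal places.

First-step conditioning: h[2] = 0; for i ≠ 2, h[i] = 1 + Σ_k P[i][k]·h[k].
  h[0] = 1 + 5/12·h[0] + 1/6·h[1] + 1/4·h[3]
  h[1] = 1 + 5/12·h[0] + 1/4·h[1] + 1/4·h[3]
  h[3] = 1 + 1/3·h[0] + 1/12·h[1] + 1/3·h[3]
Solving the 3×3 linear system over states ≠ 2 gives exactly h = [363/64, 99/16, 0, 327/64] (h[2] = 0 is the target).

h = [5.6719, 6.1875, 0.0000, 5.1094]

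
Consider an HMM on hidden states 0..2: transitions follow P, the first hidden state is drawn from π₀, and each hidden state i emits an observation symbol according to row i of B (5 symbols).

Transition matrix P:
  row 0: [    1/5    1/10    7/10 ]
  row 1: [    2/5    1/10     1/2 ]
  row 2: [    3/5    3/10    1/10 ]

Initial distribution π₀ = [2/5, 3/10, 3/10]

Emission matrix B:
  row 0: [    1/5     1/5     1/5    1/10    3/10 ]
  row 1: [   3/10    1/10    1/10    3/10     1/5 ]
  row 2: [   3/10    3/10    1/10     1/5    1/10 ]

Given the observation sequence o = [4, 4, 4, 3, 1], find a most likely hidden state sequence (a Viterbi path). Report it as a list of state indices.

path = [0, 2, 0, 2, 0]

t=0: δ = [1.200e-01, 6.000e-02, 3.000e-02]  (obs o_0=4)
t=1: δ = [7.200e-03, 2.400e-03, 8.400e-03]  ψ = [0, 0, 0]  (obs o_1=4)
t=2: δ = [1.512e-03, 5.040e-04, 5.040e-04]  ψ = [2, 2, 0]  (obs o_2=4)
t=3: δ = [3.024e-05, 4.536e-05, 2.117e-04]  ψ = [0, 0, 0]  (obs o_3=3)
t=4: δ = [2.540e-05, 6.350e-06, 6.804e-06]  ψ = [2, 2, 1]  (obs o_4=1)
backtrack: best end state = 0; path = [0, 2, 0, 2, 0]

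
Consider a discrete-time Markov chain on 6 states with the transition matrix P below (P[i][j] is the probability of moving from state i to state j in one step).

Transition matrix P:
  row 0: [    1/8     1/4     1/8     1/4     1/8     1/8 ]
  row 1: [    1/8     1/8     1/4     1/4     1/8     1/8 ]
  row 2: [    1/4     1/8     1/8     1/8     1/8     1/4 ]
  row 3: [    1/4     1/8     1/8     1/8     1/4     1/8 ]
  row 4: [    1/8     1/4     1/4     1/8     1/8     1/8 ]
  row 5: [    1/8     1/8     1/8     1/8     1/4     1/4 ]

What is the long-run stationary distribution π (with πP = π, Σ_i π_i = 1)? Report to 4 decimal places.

Balance equations π_j = Σ_i π_i·P[i][j]:
  π_0 = 1/8·π_0 + 1/8·π_1 + 1/4·π_2 + 1/4·π_3 + 1/8·π_4 + 1/8·π_5
  π_1 = 1/4·π_0 + 1/8·π_1 + 1/8·π_2 + 1/8·π_3 + 1/4·π_4 + 1/8·π_5
  π_2 = 1/8·π_0 + 1/4·π_1 + 1/8·π_2 + 1/8·π_3 + 1/4·π_4 + 1/8·π_5
  π_3 = 1/4·π_0 + 1/4·π_1 + 1/8·π_2 + 1/8·π_3 + 1/8·π_4 + 1/8·π_5
  π_4 = 1/8·π_0 + 1/8·π_1 + 1/8·π_2 + 1/4·π_3 + 1/8·π_4 + 1/4·π_5
  normalize: π_0 + π_1 + π_2 + π_3 + π_4 + π_5 = 1
Solving the linear system gives exactly π = [1/6, 1/6, 1/6, 1/6, 1/6, 1/6].

π = [0.1667, 0.1667, 0.1667, 0.1667, 0.1667, 0.1667]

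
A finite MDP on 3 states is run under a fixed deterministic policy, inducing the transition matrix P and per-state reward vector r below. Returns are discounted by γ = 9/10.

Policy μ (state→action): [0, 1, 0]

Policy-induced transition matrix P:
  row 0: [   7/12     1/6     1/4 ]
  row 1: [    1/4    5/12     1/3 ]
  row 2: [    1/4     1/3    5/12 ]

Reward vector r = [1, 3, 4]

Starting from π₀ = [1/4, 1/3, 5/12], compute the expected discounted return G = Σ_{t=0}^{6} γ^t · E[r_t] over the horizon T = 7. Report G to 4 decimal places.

G = 13.9233

t=0: π = [0.2500, 0.3333, 0.4167], E[r] = 2.9167, γ^t·E[r] = 2.916667, running G = 2.916667
t=1: π = [0.3333, 0.3194, 0.3472], E[r] = 2.6806, γ^t·E[r] = 2.412500, running G = 5.329167
t=2: π = [0.3611, 0.3044, 0.3345], E[r] = 2.6123, γ^t·E[r] = 2.115938, running G = 7.445104
t=3: π = [0.3704, 0.2985, 0.3311], E[r] = 2.5904, γ^t·E[r] = 1.888383, running G = 9.333487
t=4: π = [0.3735, 0.2965, 0.3301], E[r] = 2.5831, γ^t·E[r] = 1.694804, running G = 11.028291
t=5: π = [0.3745, 0.2958, 0.3297], E[r] = 2.5807, γ^t·E[r] = 1.523905, running G = 12.552195
t=6: π = [0.3748, 0.2956, 0.3296], E[r] = 2.5799, γ^t·E[r] = 1.371089, running G = 13.923284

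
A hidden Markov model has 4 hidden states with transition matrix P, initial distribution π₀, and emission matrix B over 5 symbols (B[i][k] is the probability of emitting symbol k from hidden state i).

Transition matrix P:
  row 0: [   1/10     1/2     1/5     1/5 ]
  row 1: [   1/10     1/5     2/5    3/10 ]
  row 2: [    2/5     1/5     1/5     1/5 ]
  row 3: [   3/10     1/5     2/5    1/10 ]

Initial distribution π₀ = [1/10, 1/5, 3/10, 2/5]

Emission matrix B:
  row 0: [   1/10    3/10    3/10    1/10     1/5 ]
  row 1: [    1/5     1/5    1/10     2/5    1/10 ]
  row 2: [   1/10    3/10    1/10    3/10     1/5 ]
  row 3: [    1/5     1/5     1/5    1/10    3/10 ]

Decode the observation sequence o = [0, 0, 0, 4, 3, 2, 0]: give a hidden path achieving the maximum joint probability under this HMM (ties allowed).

path = [3, 0, 1, 3, 2, 0, 1]

t=0: δ = [1.000e-02, 4.000e-02, 3.000e-02, 8.000e-02]  (obs o_0=0)
t=1: δ = [2.400e-03, 3.200e-03, 3.200e-03, 2.400e-03]  ψ = [3, 3, 3, 1]  (obs o_1=0)
t=2: δ = [1.280e-04, 2.400e-04, 1.280e-04, 1.920e-04]  ψ = [2, 0, 1, 1]  (obs o_2=0)
t=3: δ = [1.152e-05, 6.400e-06, 1.920e-05, 2.160e-05]  ψ = [3, 0, 1, 1]  (obs o_3=4)
t=4: δ = [7.680e-07, 2.304e-06, 2.592e-06, 3.840e-07]  ψ = [2, 0, 3, 2]  (obs o_4=3)
t=5: δ = [3.110e-07, 5.184e-08, 9.216e-08, 1.382e-07]  ψ = [2, 2, 1, 1]  (obs o_5=2)
t=6: δ = [4.147e-09, 3.110e-08, 6.221e-09, 1.244e-08]  ψ = [3, 0, 0, 0]  (obs o_6=0)
backtrack: best end state = 1; path = [3, 0, 1, 3, 2, 0, 1]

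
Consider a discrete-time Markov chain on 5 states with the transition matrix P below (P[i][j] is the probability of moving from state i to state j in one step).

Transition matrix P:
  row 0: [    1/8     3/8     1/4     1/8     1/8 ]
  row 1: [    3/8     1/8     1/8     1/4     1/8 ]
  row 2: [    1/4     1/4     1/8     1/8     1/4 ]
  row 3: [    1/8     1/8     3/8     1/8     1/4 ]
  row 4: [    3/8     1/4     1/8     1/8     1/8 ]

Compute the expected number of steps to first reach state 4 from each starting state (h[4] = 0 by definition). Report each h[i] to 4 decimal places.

h = [5.8480, 5.8320, 5.2000, 5.0400, 0.0000]

First-step conditioning: h[4] = 0; for i ≠ 4, h[i] = 1 + Σ_k P[i][k]·h[k].
  h[0] = 1 + 1/8·h[0] + 3/8·h[1] + 1/4·h[2] + 1/8·h[3]
  h[1] = 1 + 3/8·h[0] + 1/8·h[1] + 1/8·h[2] + 1/4·h[3]
  h[2] = 1 + 1/4·h[0] + 1/4·h[1] + 1/8·h[2] + 1/8·h[3]
  h[3] = 1 + 1/8·h[0] + 1/8·h[1] + 3/8·h[2] + 1/8·h[3]
Solving the 4×4 linear system over states ≠ 4 gives exactly h = [731/125, 729/125, 26/5, 126/25, 0] (h[4] = 0 is the target).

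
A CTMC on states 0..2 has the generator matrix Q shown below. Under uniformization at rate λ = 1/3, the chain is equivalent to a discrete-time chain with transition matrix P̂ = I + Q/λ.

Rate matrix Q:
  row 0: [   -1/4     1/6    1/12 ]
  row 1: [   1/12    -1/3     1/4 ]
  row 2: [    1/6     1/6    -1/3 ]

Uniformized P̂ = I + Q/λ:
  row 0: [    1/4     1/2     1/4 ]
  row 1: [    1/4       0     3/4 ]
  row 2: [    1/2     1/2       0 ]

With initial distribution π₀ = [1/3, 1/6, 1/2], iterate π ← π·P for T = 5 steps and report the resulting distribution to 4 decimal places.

t=0: π = [0.3333, 0.1667, 0.5000]
t=1: π = [0.3750, 0.4167, 0.2083]
t=2: π = [0.3021, 0.2917, 0.4063]
t=3: π = [0.3516, 0.3542, 0.2943]
t=4: π = [0.3236, 0.3229, 0.3535]
t=5: π = [0.3384, 0.3385, 0.3231]

π = [0.3384, 0.3385, 0.3231]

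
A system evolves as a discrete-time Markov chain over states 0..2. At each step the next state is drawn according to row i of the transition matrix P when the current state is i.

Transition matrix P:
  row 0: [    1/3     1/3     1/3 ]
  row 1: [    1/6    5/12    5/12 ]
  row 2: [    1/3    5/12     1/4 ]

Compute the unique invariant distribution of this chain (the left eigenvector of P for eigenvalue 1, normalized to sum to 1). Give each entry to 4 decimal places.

Balance equations π_j = Σ_i π_i·P[i][j]:
  π_0 = 1/3·π_0 + 1/6·π_1 + 1/3·π_2
  π_1 = 1/3·π_0 + 5/12·π_1 + 5/12·π_2
  normalize: π_0 + π_1 + π_2 = 1
Solving the linear system gives exactly π = [19/71, 28/71, 24/71].

π = [0.2676, 0.3944, 0.3380]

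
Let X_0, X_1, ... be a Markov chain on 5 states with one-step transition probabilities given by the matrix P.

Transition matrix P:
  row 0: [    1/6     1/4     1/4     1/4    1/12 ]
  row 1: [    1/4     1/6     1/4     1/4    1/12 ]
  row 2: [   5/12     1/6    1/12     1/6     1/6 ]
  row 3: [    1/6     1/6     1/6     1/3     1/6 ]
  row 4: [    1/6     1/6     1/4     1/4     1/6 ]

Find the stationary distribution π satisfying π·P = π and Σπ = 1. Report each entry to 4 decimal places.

Balance equations π_j = Σ_i π_i·P[i][j]:
  π_0 = 1/6·π_0 + 1/4·π_1 + 5/12·π_2 + 1/6·π_3 + 1/6·π_4
  π_1 = 1/4·π_0 + 1/6·π_1 + 1/6·π_2 + 1/6·π_3 + 1/6·π_4
  π_2 = 1/4·π_0 + 1/4·π_1 + 1/12·π_2 + 1/6·π_3 + 1/4·π_4
  π_3 = 1/4·π_0 + 1/4·π_1 + 1/6·π_2 + 1/3·π_3 + 1/4·π_4
  normalize: π_0 + π_1 + π_2 + π_3 + π_4 = 1
Solving the linear system gives exactly π = [562/2431, 452/2431, 10/51, 13/51, 74/561].

π = [0.2312, 0.1859, 0.1961, 0.2549, 0.1319]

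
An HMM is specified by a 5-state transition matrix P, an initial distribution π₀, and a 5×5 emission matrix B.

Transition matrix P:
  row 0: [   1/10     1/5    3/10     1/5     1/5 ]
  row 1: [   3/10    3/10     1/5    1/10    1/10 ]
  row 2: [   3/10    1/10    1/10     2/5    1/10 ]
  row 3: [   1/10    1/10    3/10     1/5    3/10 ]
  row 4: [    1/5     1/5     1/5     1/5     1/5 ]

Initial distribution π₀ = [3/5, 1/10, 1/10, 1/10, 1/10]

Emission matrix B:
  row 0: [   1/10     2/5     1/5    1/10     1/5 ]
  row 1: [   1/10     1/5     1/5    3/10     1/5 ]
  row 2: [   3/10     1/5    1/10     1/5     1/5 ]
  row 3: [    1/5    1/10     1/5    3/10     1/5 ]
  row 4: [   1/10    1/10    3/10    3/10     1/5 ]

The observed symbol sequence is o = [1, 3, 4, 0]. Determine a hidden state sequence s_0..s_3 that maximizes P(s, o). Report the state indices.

path = [0, 2, 3, 2]

t=0: δ = [2.400e-01, 2.000e-02, 2.000e-02, 1.000e-02, 1.000e-02]  (obs o_0=1)
t=1: δ = [2.400e-03, 1.440e-02, 1.440e-02, 1.440e-02, 1.440e-02]  ψ = [0, 0, 0, 0, 0]  (obs o_1=3)
t=2: δ = [8.640e-04, 8.640e-04, 8.640e-04, 1.152e-03, 8.640e-04]  ψ = [1, 1, 3, 2, 3]  (obs o_2=4)
t=3: δ = [2.592e-05, 2.592e-05, 1.037e-04, 6.912e-05, 3.456e-05]  ψ = [1, 1, 3, 2, 3]  (obs o_3=0)
backtrack: best end state = 2; path = [0, 2, 3, 2]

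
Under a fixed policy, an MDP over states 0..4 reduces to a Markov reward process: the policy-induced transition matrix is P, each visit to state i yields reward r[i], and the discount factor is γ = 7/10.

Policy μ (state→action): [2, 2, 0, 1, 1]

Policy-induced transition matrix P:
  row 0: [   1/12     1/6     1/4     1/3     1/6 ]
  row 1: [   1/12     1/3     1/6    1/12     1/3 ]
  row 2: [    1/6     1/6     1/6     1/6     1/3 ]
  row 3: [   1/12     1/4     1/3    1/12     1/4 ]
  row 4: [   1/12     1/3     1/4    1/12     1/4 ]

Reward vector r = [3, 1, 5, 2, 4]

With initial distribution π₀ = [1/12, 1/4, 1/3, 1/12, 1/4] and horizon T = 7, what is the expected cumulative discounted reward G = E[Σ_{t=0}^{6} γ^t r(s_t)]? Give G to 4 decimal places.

G = 9.6311

t=0: π = [0.0833, 0.2500, 0.3333, 0.0833, 0.2500], E[r] = 3.3333, γ^t·E[r] = 3.333333, running G = 3.333333
t=1: π = [0.1111, 0.2569, 0.2083, 0.1319, 0.2917], E[r] = 3.0625, γ^t·E[r] = 2.143750, running G = 5.477083
t=2: π = [0.1007, 0.2691, 0.2222, 0.1285, 0.2795], E[r] = 3.0573, γ^t·E[r] = 1.498073, running G = 6.975156
t=3: π = [0.1019, 0.2688, 0.2198, 0.1270, 0.2826], E[r] = 3.0574, γ^t·E[r] = 1.048701, running G = 8.023857
t=4: π = [0.1016, 0.2691, 0.2199, 0.1271, 0.2822], E[r] = 3.0566, γ^t·E[r] = 0.733882, running G = 8.757739
t=5: π = [0.1017, 0.2692, 0.2198, 0.1271, 0.2823], E[r] = 3.0566, γ^t·E[r] = 0.513720, running G = 9.271459
t=6: π = [0.1017, 0.2692, 0.2198, 0.1271, 0.2823], E[r] = 3.0566, γ^t·E[r] = 0.359602, running G = 9.631061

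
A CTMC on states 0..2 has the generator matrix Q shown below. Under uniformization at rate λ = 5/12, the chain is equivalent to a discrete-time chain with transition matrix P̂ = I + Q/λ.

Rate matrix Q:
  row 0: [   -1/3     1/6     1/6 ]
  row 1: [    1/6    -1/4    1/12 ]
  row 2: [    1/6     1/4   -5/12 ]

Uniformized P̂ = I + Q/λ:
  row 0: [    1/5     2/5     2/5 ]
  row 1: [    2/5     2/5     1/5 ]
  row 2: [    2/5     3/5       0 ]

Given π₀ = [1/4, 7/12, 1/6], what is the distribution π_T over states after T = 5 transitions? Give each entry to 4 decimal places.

π = [0.3334, 0.4445, 0.2221]

t=0: π = [0.2500, 0.5833, 0.1667]
t=1: π = [0.3500, 0.4333, 0.2167]
t=2: π = [0.3300, 0.4433, 0.2267]
t=3: π = [0.3340, 0.4453, 0.2207]
t=4: π = [0.3332, 0.4441, 0.2227]
t=5: π = [0.3334, 0.4445, 0.2221]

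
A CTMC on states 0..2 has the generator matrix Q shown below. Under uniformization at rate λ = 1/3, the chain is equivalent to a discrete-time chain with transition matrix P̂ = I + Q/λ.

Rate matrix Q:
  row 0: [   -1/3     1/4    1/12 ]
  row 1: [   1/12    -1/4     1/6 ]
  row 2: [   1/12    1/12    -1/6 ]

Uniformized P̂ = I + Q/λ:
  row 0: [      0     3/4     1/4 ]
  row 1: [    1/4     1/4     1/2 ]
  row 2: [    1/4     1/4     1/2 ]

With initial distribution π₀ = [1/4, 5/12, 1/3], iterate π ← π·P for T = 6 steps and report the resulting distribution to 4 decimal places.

t=0: π = [0.2500, 0.4167, 0.3333]
t=1: π = [0.1875, 0.3750, 0.4375]
t=2: π = [0.2031, 0.3438, 0.4531]
t=3: π = [0.1992, 0.3516, 0.4492]
t=4: π = [0.2002, 0.3496, 0.4502]
t=5: π = [0.2000, 0.3501, 0.4500]
t=6: π = [0.2000, 0.3500, 0.4500]

π = [0.2000, 0.3500, 0.4500]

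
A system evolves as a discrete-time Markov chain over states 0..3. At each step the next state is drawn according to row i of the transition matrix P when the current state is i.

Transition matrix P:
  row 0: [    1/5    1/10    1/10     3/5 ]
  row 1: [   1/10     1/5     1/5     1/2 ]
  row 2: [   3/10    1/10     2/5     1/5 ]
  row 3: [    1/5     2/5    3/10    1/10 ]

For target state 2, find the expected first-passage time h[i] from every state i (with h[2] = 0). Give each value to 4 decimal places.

h = [4.9819, 4.5126, 0.0000, 4.2238]

First-step conditioning: h[2] = 0; for i ≠ 2, h[i] = 1 + Σ_k P[i][k]·h[k].
  h[0] = 1 + 1/5·h[0] + 1/10·h[1] + 3/5·h[3]
  h[1] = 1 + 1/10·h[0] + 1/5·h[1] + 1/2·h[3]
  h[3] = 1 + 1/5·h[0] + 2/5·h[1] + 1/10·h[3]
Solving the 3×3 linear system over states ≠ 2 gives exactly h = [1380/277, 1250/277, 0, 1170/277] (h[2] = 0 is the target).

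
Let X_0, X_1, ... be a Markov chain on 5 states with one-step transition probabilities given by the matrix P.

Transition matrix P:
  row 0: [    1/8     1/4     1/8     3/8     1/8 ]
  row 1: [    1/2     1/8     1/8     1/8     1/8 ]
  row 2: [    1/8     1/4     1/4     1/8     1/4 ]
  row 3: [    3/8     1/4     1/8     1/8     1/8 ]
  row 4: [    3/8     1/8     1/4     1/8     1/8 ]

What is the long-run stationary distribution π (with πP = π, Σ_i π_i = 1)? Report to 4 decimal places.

Balance equations π_j = Σ_i π_i·P[i][j]:
  π_0 = 1/8·π_0 + 1/2·π_1 + 1/8·π_2 + 3/8·π_3 + 3/8·π_4
  π_1 = 1/4·π_0 + 1/8·π_1 + 1/4·π_2 + 1/4·π_3 + 1/8·π_4
  π_2 = 1/8·π_0 + 1/8·π_1 + 1/4·π_2 + 1/8·π_3 + 1/4·π_4
  π_3 = 3/8·π_0 + 1/8·π_1 + 1/8·π_2 + 1/8·π_3 + 1/8·π_4
  normalize: π_0 + π_1 + π_2 + π_3 + π_4 = 1
Solving the linear system gives exactly π = [19/66, 34/165, 9/55, 13/66, 8/55].

π = [0.2879, 0.2061, 0.1636, 0.1970, 0.1455]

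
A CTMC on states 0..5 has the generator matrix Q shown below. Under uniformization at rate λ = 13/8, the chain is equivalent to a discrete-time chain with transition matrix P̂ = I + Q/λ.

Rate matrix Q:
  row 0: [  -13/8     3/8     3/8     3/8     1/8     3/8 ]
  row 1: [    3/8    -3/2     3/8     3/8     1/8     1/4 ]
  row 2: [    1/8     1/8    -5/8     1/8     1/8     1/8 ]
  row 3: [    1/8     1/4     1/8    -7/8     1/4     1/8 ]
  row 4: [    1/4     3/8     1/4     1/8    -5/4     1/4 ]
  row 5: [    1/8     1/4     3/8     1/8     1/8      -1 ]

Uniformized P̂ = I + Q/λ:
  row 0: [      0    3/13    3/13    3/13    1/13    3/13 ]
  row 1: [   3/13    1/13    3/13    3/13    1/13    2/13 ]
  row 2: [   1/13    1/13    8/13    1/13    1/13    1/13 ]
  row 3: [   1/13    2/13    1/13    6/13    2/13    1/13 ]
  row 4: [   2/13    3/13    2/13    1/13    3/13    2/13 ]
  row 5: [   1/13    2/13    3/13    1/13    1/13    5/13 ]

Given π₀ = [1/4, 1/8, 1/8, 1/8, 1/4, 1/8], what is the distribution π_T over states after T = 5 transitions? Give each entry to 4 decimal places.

π = [0.0985, 0.1354, 0.3133, 0.1843, 0.1078, 0.1607]

t=0: π = [0.2500, 0.1250, 0.1250, 0.1250, 0.2500, 0.1250]
t=1: π = [0.0962, 0.1731, 0.2404, 0.1827, 0.1250, 0.1827]
t=2: π = [0.1058, 0.1391, 0.2855, 0.1886, 0.1102, 0.1709]
t=3: π = [0.0987, 0.1378, 0.3031, 0.1871, 0.1084, 0.1649]
t=4: π = [0.0989, 0.1359, 0.3102, 0.1853, 0.1080, 0.1618]
t=5: π = [0.0985, 0.1354, 0.3133, 0.1843, 0.1078, 0.1607]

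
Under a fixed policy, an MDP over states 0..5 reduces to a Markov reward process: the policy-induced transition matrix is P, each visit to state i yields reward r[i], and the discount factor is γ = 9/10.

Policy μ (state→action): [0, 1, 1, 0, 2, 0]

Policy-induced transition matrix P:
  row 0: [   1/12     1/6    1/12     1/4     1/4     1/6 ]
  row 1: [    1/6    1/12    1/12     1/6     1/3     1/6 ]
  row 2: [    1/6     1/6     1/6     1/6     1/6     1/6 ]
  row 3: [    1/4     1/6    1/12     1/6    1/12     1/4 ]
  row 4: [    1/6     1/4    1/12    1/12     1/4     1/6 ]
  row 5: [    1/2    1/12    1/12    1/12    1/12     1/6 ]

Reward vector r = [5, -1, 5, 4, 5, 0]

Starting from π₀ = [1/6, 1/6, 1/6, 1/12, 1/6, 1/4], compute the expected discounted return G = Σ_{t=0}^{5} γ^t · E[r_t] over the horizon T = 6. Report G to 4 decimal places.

t=0: π = [0.1667, 0.1667, 0.1667, 0.0833, 0.1667, 0.2500], E[r] = 2.6667, γ^t·E[r] = 2.666667, running G = 2.666667
t=1: π = [0.2431, 0.1458, 0.0972, 0.1458, 0.1944, 0.1736], E[r] = 3.1111, γ^t·E[r] = 2.800000, running G = 5.466667
t=2: π = [0.2164, 0.1563, 0.0914, 0.1563, 0.2008, 0.1788], E[r] = 3.0122, γ^t·E[r] = 2.439844, running G = 7.906510
t=3: π = [0.2213, 0.1555, 0.0910, 0.1531, 0.1996, 0.1797], E[r] = 3.0156, γ^t·E[r] = 2.198391, running G = 10.104901
t=4: π = [0.2209, 0.1554, 0.0909, 0.1535, 0.1999, 0.1794], E[r] = 3.0172, γ^t·E[r] = 1.979580, running G = 12.084481
t=5: π = [0.2209, 0.1554, 0.0909, 0.1535, 0.1999, 0.1795], E[r] = 3.0167, γ^t·E[r] = 1.781320, running G = 13.865801

G = 13.8658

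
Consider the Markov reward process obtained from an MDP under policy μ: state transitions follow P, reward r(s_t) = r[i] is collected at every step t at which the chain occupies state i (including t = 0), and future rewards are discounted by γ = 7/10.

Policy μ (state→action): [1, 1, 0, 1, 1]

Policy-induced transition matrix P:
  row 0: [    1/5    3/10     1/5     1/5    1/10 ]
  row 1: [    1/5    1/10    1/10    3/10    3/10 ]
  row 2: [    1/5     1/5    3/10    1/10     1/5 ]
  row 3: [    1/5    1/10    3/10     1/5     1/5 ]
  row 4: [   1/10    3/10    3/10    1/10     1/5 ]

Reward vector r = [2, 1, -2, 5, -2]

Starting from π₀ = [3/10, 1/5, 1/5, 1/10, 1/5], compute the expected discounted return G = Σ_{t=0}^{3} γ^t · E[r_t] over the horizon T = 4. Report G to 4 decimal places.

t=0: π = [0.3000, 0.2000, 0.2000, 0.1000, 0.2000], E[r] = 0.5000, γ^t·E[r] = 0.500000, running G = 0.500000
t=1: π = [0.1800, 0.2200, 0.2300, 0.1800, 0.1900], E[r] = 0.6400, γ^t·E[r] = 0.448000, running G = 0.948000
t=2: π = [0.1810, 0.1970, 0.2380, 0.1800, 0.2040], E[r] = 0.5750, γ^t·E[r] = 0.281750, running G = 1.229750
t=3: π = [0.1796, 0.2008, 0.2425, 0.1755, 0.2016], E[r] = 0.5493, γ^t·E[r] = 0.188410, running G = 1.418160

G = 1.4182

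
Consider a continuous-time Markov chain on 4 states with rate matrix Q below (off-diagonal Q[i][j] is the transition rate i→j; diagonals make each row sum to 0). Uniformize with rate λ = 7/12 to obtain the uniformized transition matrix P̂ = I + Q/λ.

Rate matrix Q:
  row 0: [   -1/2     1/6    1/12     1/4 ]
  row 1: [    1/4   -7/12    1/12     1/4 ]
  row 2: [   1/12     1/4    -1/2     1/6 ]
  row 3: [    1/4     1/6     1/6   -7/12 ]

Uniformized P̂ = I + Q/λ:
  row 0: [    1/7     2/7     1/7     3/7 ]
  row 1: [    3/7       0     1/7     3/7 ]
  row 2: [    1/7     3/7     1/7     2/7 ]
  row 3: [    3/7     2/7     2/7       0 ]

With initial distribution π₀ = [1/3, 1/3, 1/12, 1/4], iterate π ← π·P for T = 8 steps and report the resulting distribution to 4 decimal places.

π = [0.2927, 0.2426, 0.1831, 0.2817]

t=0: π = [0.3333, 0.3333, 0.0833, 0.2500]
t=1: π = [0.3095, 0.2024, 0.1786, 0.3095]
t=2: π = [0.2891, 0.2534, 0.1871, 0.2704]
t=3: π = [0.2925, 0.2400, 0.1815, 0.2860]
t=4: π = [0.2931, 0.2431, 0.1837, 0.2801]
t=5: π = [0.2923, 0.2425, 0.1829, 0.2823]
t=6: π = [0.2928, 0.2425, 0.1832, 0.2815]
t=7: π = [0.2926, 0.2426, 0.1831, 0.2818]
t=8: π = [0.2927, 0.2426, 0.1831, 0.2817]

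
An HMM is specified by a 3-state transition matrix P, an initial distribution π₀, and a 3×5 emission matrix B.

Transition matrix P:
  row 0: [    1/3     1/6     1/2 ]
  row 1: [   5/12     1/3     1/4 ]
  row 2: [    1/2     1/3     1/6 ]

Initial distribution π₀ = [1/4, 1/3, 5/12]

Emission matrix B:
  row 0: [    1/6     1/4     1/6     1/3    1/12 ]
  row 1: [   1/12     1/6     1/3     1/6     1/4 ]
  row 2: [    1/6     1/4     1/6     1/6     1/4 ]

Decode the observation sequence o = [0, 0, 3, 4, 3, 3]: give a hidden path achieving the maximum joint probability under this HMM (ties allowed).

t=0: δ = [4.167e-02, 2.778e-02, 6.944e-02]  (obs o_0=0)
t=1: δ = [5.787e-03, 1.929e-03, 3.472e-03]  ψ = [2, 2, 0]  (obs o_1=0)
t=2: δ = [6.430e-04, 1.929e-04, 4.823e-04]  ψ = [0, 2, 0]  (obs o_2=3)
t=3: δ = [2.009e-05, 4.019e-05, 8.038e-05]  ψ = [2, 2, 0]  (obs o_3=4)
t=4: δ = [1.340e-05, 4.465e-06, 2.233e-06]  ψ = [2, 2, 2]  (obs o_4=3)
t=5: δ = [1.488e-06, 3.721e-07, 1.116e-06]  ψ = [0, 0, 0]  (obs o_5=3)
backtrack: best end state = 0; path = [2, 0, 0, 2, 0, 0]

path = [2, 0, 0, 2, 0, 0]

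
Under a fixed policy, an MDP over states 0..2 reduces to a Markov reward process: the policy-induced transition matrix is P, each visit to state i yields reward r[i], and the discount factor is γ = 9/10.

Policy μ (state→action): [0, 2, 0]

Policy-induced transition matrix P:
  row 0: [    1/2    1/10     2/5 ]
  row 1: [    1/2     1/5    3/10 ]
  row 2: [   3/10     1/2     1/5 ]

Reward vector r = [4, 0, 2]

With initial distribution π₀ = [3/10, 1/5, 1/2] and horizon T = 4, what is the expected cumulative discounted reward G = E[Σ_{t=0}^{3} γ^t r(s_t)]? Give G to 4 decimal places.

t=0: π = [0.3000, 0.2000, 0.5000], E[r] = 2.2000, γ^t·E[r] = 2.200000, running G = 2.200000
t=1: π = [0.4000, 0.3200, 0.2800], E[r] = 2.1600, γ^t·E[r] = 1.944000, running G = 4.144000
t=2: π = [0.4440, 0.2440, 0.3120], E[r] = 2.4000, γ^t·E[r] = 1.944000, running G = 6.088000
t=3: π = [0.4376, 0.2492, 0.3132], E[r] = 2.3768, γ^t·E[r] = 1.732687, running G = 7.820687

G = 7.8207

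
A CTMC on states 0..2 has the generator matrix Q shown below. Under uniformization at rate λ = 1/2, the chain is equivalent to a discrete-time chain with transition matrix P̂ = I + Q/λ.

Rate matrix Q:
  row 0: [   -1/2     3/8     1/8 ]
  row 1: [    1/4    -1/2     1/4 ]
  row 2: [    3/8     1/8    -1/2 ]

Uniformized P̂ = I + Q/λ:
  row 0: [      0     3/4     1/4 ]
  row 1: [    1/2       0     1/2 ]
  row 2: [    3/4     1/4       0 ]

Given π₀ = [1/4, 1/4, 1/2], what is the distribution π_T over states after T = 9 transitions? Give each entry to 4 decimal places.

π = [0.3770, 0.3527, 0.2703]

t=0: π = [0.2500, 0.2500, 0.5000]
t=1: π = [0.5000, 0.3125, 0.1875]
t=2: π = [0.2969, 0.4219, 0.2813]
t=3: π = [0.4219, 0.2930, 0.2852]
t=4: π = [0.3604, 0.3877, 0.2520]
t=5: π = [0.3828, 0.3333, 0.2839]
t=6: π = [0.3796, 0.3581, 0.2623]
t=7: π = [0.3758, 0.3503, 0.2739]
t=8: π = [0.3806, 0.3503, 0.2691]
t=9: π = [0.3770, 0.3527, 0.2703]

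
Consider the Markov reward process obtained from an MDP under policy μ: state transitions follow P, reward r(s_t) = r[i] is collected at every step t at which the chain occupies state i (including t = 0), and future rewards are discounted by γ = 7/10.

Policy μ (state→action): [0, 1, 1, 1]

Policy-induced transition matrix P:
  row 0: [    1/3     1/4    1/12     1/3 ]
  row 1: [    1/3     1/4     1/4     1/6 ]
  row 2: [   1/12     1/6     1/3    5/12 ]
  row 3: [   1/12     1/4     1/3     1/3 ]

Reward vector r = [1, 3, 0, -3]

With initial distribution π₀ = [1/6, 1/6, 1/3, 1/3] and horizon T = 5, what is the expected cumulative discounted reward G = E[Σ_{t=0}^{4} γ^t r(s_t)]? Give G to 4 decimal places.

t=0: π = [0.1667, 0.1667, 0.3333, 0.3333], E[r] = -0.3333, γ^t·E[r] = -0.333333, running G = -0.333333
t=1: π = [0.1667, 0.2222, 0.2778, 0.3333], E[r] = -0.1667, γ^t·E[r] = -0.116667, running G = -0.450000
t=2: π = [0.1806, 0.2269, 0.2731, 0.3194], E[r] = -0.0972, γ^t·E[r] = -0.047639, running G = -0.497639
t=3: π = [0.1852, 0.2272, 0.2693, 0.3183], E[r] = -0.0880, γ^t·E[r] = -0.030171, running G = -0.527810
t=4: π = [0.1864, 0.2276, 0.2681, 0.3179], E[r] = -0.0846, γ^t·E[r] = -0.020309, running G = -0.548120

G = -0.5481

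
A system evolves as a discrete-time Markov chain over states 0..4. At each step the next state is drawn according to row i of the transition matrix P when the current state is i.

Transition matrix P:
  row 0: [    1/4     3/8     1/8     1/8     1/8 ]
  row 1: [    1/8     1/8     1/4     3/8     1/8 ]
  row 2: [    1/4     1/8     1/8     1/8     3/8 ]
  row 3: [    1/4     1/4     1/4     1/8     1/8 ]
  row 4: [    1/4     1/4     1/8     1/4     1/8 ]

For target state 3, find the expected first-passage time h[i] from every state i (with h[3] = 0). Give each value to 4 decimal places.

h = [4.7942, 3.8470, 4.9107, 0.0000, 4.3133]

First-step conditioning: h[3] = 0; for i ≠ 3, h[i] = 1 + Σ_k P[i][k]·h[k].
  h[0] = 1 + 1/4·h[0] + 3/8·h[1] + 1/8·h[2] + 1/8·h[4]
  h[1] = 1 + 1/8·h[0] + 1/8·h[1] + 1/4·h[2] + 1/8·h[4]
  h[2] = 1 + 1/4·h[0] + 1/8·h[1] + 1/8·h[2] + 3/8·h[4]
  h[4] = 1 + 1/4·h[0] + 1/4·h[1] + 1/8·h[2] + 1/8·h[4]
Solving the 4×4 linear system over states ≠ 3 gives exactly h = [2632/549, 704/183, 2696/549, 0, 2368/549] (h[3] = 0 is the target).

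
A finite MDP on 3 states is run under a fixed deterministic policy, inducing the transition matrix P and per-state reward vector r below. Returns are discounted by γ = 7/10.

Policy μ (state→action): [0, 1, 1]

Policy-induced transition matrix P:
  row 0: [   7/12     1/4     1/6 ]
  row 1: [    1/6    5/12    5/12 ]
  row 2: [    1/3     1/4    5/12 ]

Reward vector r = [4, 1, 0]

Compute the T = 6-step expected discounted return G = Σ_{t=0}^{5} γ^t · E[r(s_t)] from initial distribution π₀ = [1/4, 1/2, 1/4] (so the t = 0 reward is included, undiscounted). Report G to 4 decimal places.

t=0: π = [0.2500, 0.5000, 0.2500], E[r] = 1.5000, γ^t·E[r] = 1.500000, running G = 1.500000
t=1: π = [0.3125, 0.3333, 0.3542], E[r] = 1.5833, γ^t·E[r] = 1.108333, running G = 2.608333
t=2: π = [0.3559, 0.3056, 0.3385], E[r] = 1.7292, γ^t·E[r] = 0.847292, running G = 3.455625
t=3: π = [0.3714, 0.3009, 0.3277], E[r] = 1.7865, γ^t·E[r] = 0.612755, running G = 4.068380
t=4: π = [0.3760, 0.3002, 0.3238], E[r] = 1.8043, γ^t·E[r] = 0.433201, running G = 4.501581
t=5: π = [0.3773, 0.3000, 0.3227], E[r] = 1.8093, γ^t·E[r] = 0.304086, running G = 4.805667

G = 4.8057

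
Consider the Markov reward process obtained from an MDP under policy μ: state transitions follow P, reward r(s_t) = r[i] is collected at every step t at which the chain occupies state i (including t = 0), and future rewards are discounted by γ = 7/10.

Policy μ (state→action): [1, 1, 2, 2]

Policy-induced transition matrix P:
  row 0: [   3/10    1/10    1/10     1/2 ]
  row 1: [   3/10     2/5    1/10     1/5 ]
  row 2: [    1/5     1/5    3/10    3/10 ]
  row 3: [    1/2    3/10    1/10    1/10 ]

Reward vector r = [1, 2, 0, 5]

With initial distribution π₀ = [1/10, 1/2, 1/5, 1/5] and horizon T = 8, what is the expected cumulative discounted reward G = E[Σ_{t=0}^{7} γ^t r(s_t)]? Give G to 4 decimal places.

t=0: π = [0.1000, 0.5000, 0.2000, 0.2000], E[r] = 2.1000, γ^t·E[r] = 2.100000, running G = 2.100000
t=1: π = [0.3200, 0.3100, 0.1400, 0.2300], E[r] = 2.0900, γ^t·E[r] = 1.463000, running G = 3.563000
t=2: π = [0.3320, 0.2530, 0.1280, 0.2870], E[r] = 2.2730, γ^t·E[r] = 1.113770, running G = 4.676770
t=3: π = [0.3446, 0.2461, 0.1256, 0.2837], E[r] = 2.2553, γ^t·E[r] = 0.773568, running G = 5.450338
t=4: π = [0.3442, 0.2431, 0.1251, 0.2876], E[r] = 2.2683, γ^t·E[r] = 0.544616, running G = 5.994954
t=5: π = [0.3450, 0.2430, 0.1250, 0.2870], E[r] = 2.2660, γ^t·E[r] = 0.380843, running G = 6.375797
t=6: π = [0.3449, 0.2428, 0.1250, 0.2873], E[r] = 2.2670, γ^t·E[r] = 0.266710, running G = 6.642507
t=7: π = [0.3450, 0.2428, 0.1250, 0.2872], E[r] = 2.2668, γ^t·E[r] = 0.186677, running G = 6.829184

G = 6.8292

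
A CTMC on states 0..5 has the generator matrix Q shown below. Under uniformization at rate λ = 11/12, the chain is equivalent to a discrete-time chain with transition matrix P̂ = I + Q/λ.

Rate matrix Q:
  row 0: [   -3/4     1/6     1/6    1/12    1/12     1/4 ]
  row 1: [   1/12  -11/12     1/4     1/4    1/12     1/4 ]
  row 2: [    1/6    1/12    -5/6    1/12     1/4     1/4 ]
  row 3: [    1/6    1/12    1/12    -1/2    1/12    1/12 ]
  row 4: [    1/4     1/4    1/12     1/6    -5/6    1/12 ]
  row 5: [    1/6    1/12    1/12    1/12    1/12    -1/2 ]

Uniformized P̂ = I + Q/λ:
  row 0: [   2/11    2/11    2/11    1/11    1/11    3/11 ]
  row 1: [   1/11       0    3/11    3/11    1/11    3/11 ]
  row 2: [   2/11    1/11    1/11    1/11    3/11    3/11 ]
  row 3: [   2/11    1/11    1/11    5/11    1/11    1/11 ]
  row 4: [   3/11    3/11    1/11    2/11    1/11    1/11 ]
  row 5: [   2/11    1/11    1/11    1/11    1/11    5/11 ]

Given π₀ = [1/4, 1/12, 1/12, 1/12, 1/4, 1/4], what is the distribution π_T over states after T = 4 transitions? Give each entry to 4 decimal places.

t=0: π = [0.2500, 0.0833, 0.0833, 0.0833, 0.2500, 0.2500]
t=1: π = [0.1970, 0.1515, 0.1288, 0.1591, 0.1061, 0.2576]
t=2: π = [0.1777, 0.1143, 0.1364, 0.1860, 0.1143, 0.2713]
t=3: π = [0.1818, 0.1175, 0.1278, 0.1897, 0.1157, 0.2675]
t=4: π = [0.1817, 0.1178, 0.1288, 0.1918, 0.1142, 0.2658]

π = [0.1817, 0.1178, 0.1288, 0.1918, 0.1142, 0.2658]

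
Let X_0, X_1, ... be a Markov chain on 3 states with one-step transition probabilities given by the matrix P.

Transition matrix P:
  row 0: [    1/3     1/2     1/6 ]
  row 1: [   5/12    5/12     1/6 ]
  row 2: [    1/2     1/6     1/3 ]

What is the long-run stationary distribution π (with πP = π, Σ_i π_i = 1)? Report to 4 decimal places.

π = [0.4000, 0.4000, 0.2000]

Balance equations π_j = Σ_i π_i·P[i][j]:
  π_0 = 1/3·π_0 + 5/12·π_1 + 1/2·π_2
  π_1 = 1/2·π_0 + 5/12·π_1 + 1/6·π_2
  normalize: π_0 + π_1 + π_2 = 1
Solving the linear system gives exactly π = [2/5, 2/5, 1/5].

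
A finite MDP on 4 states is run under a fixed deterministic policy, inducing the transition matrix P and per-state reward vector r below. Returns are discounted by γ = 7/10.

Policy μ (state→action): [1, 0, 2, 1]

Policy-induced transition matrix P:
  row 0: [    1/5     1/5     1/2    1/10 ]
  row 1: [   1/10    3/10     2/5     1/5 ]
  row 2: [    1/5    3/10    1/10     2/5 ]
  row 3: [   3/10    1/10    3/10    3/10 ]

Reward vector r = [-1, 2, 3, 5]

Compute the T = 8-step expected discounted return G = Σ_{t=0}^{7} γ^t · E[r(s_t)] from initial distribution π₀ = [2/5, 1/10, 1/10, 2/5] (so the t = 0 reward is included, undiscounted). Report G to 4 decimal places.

t=0: π = [0.4000, 0.1000, 0.1000, 0.4000], E[r] = 2.1000, γ^t·E[r] = 2.100000, running G = 2.100000
t=1: π = [0.2300, 0.1800, 0.3700, 0.2200], E[r] = 2.3400, γ^t·E[r] = 1.638000, running G = 3.738000
t=2: π = [0.2040, 0.2330, 0.2900, 0.2730], E[r] = 2.4970, γ^t·E[r] = 1.223530, running G = 4.961530
t=3: π = [0.2040, 0.2250, 0.3061, 0.2649], E[r] = 2.4888, γ^t·E[r] = 0.853658, running G = 5.815188
t=4: π = [0.2040, 0.2266, 0.3021, 0.2673], E[r] = 2.4920, γ^t·E[r] = 0.598339, running G = 6.413527
t=5: π = [0.2041, 0.2261, 0.3030, 0.2667], E[r] = 2.4911, γ^t·E[r] = 0.418676, running G = 6.832203
t=6: π = [0.2041, 0.2262, 0.3028, 0.2669], E[r] = 2.4913, γ^t·E[r] = 0.293095, running G = 7.125298
t=7: π = [0.2041, 0.2262, 0.3029, 0.2668], E[r] = 2.4912, γ^t·E[r] = 0.205163, running G = 7.330461

G = 7.3305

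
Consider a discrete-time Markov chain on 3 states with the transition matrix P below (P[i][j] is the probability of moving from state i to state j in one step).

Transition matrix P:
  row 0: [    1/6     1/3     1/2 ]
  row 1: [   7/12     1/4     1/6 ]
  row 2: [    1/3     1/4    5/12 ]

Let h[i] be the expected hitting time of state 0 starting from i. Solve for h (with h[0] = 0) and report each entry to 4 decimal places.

h = [0.0000, 1.8947, 2.5263]

First-step conditioning: h[0] = 0; for i ≠ 0, h[i] = 1 + Σ_k P[i][k]·h[k].
  h[1] = 1 + 1/4·h[1] + 1/6·h[2]
  h[2] = 1 + 1/4·h[1] + 5/12·h[2]
Solving the 2×2 linear system over states ≠ 0 gives exactly h = [0, 36/19, 48/19] (h[0] = 0 is the target).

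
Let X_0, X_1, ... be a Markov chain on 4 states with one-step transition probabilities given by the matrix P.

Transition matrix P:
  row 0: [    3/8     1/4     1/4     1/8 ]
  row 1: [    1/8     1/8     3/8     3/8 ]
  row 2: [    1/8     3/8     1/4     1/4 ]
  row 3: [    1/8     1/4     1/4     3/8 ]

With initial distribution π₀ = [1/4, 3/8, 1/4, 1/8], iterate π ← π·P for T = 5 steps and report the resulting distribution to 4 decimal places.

π = [0.1667, 0.2535, 0.2817, 0.2981]

t=0: π = [0.2500, 0.3750, 0.2500, 0.1250]
t=1: π = [0.1875, 0.2344, 0.2969, 0.2813]
t=2: π = [0.1719, 0.2578, 0.2793, 0.2910]
t=3: π = [0.1680, 0.2527, 0.2822, 0.2971]
t=4: π = [0.1670, 0.2537, 0.2816, 0.2977]
t=5: π = [0.1667, 0.2535, 0.2817, 0.2981]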